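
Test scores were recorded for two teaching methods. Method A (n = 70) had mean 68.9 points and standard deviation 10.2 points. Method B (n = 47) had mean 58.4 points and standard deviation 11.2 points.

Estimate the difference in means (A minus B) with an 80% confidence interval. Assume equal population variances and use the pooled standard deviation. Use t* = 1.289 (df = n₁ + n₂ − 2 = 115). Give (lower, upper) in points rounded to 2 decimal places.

(7.92, 13.08)

Pooled variance s_p² = [69·10.2² + 46·11.2²] / (70+47−2) = 112.6000, so s_p = 10.6113.
SE_diff = s_p·√(1/n₁ + 1/n₂) = 10.6113·√(1/70 + 1/47) = 2.0011.
t* = 1.289; margin = 1.289 × 2.0011 = 2.5794.
Difference = 68.9 − 58.4 = 10.5000.
10.5000 ± 2.5794 → (7.92, 13.08).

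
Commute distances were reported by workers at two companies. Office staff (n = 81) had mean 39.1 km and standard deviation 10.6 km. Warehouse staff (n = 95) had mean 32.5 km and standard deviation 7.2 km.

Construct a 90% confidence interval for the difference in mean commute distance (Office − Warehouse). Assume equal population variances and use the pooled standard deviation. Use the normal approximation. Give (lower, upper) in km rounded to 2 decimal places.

(4.38, 8.82)

s_p = √[((n₁−1)s₁² + (n₂−1)s₂²)/(n₁+n₂−2)] = √[(80·10.6² + 94·7.2²)/174] = 8.9255.
SE = 8.9255·√(1/81 + 1/95) = 1.3498.
With z* = 1.645, margin = 1.645 × 1.3498 = 2.2204.
x̄₁ − x̄₂ = 39.1 − 32.5 = 6.6000; interval 6.6000 ± 2.2204 = (4.38, 8.82).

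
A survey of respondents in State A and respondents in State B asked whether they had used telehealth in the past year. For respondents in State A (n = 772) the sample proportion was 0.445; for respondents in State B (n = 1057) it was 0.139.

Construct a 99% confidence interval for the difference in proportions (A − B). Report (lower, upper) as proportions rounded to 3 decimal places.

(0.252, 0.360)

The two standard errors are √(0.4450×0.5550/772) = 0.01789 and √(0.1390×0.8610/1057) = 0.01064.
Because the samples are independent, SE_diff = √(0.01789² + 0.01064²) = 0.02081.
Using z* = 2.576 for 99%, ME = 2.576 × 0.02081 = 0.05361.
p̂₁ − p̂₂ = 0.3060; interval 0.3060 ± 0.05361 gives (0.252, 0.360).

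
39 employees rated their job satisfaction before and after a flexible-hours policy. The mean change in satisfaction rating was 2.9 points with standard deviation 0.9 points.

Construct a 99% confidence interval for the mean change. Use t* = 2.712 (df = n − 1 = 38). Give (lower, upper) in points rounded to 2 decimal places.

This is a matched-pairs design, so SE = s_d/√n = 0.9/√39 = 0.1441.
Margin = 2.712 × 0.1441 = 0.3908; the interval is 2.9 ± 0.3908 = (2.51, 3.29).

(2.51, 3.29)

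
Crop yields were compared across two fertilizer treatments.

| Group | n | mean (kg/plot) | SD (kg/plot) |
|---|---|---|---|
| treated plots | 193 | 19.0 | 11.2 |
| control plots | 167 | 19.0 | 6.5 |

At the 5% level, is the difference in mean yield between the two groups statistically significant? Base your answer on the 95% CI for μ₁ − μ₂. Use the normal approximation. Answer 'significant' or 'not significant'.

Standard errors of each mean: 11.2/√193 = 0.8062 and 6.5/√167 = 0.5030.
SE(x̄₁ − x̄₂) = √(0.8062² + 0.5030²) = 0.9502 for independent samples with unequal variances.
With z* = 1.960, the margin is 1.960 × 0.9502 = 1.8624.
x̄₁ − x̄₂ = 19.0 − 19.0 = 0.0000; the interval is 0.0000 ± 1.8624 = (-1.8624, 1.8624).
The interval (-1.8624, 1.8624) contains 0, so the difference is not significant.

not significant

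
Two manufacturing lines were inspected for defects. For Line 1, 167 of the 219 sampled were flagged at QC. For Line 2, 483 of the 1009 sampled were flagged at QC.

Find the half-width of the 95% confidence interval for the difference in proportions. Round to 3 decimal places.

0.064

p̂₁ = 167/219 = 0.7626 and p̂₂ = 483/1009 = 0.4787.
SE₁ = √(p̂₁(1−p̂₁)/n₁) = √(0.7626·0.2374/219) = 0.02875; SE₂ = √(0.4787·0.5213/1009) = 0.01573.
Independent samples: SE of the difference = √(SE₁² + SE₂²) = √(0.0008265625 + 0.0002474329) = 0.03277.
z* for 95% confidence is 1.960, so the margin of error is 1.960 × 0.03277 = 0.06423.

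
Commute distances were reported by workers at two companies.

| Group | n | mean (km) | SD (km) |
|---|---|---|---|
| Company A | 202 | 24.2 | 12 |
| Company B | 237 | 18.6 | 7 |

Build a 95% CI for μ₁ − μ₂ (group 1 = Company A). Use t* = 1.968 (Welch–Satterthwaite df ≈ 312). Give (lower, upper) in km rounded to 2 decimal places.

SE₁ = s₁/√n₁ = 12/√202 = 0.8443; SE₂ = 7/√237 = 0.4547.
Independent samples, unequal variances: SE_diff = √(SE₁² + SE₂²) = √(0.71284249 + 0.20675209) = 0.9590.
t* = 1.968, so margin of error = 1.968 × 0.9590 = 1.8873.
Difference in means = 24.2 − 18.6 = 5.6000.
5.6000 ± 1.8873 → (3.71, 7.49).

(3.71, 7.49)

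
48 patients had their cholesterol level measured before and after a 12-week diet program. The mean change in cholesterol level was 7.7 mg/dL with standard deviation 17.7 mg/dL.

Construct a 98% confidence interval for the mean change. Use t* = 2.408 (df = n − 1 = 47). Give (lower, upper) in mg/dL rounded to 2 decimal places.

(1.55, 13.85)

This is a matched-pairs design, so SE = s_d/√n = 17.7/√48 = 2.5548.
Margin = 2.408 × 2.5548 = 6.1520; the interval is 7.7 ± 6.1520 = (1.55, 13.85).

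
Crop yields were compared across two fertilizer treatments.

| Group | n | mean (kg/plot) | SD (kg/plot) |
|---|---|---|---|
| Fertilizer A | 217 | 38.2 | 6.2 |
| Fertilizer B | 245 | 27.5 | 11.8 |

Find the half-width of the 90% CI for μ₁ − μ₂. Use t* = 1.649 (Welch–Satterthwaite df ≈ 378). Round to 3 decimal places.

1.424

Standard errors of each mean: 6.2/√217 = 0.4209 and 11.8/√245 = 0.7539.
SE(x̄₁ − x̄₂) = √(0.4209² + 0.7539²) = 0.8634 for independent samples with unequal variances.
With t* = 1.649, the margin is 1.649 × 0.8634 = 1.4237.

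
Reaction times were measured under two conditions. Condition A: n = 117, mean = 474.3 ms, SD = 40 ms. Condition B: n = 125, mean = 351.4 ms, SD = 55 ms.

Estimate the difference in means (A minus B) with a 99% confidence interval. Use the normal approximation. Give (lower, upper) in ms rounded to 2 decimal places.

(107.05, 138.75)

Standard errors of each mean: 40/√117 = 3.6980 and 55/√125 = 4.9193.
SE(x̄₁ − x̄₂) = √(3.6980² + 4.9193²) = 6.1542 for independent samples with unequal variances.
With z* = 2.576, the margin is 2.576 × 6.1542 = 15.8532.
x̄₁ − x̄₂ = 474.3 − 351.4 = 122.9000; the interval is 122.9000 ± 15.8532 = (107.05, 138.75).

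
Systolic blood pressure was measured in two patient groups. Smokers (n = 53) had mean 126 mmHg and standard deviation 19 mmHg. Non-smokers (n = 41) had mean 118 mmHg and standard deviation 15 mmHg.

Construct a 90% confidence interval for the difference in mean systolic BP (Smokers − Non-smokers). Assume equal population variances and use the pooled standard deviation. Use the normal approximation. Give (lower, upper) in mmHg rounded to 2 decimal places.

s_p = √[((n₁−1)s₁² + (n₂−1)s₂²)/(n₁+n₂−2)] = √[(52·19² + 40·15²)/92] = 17.3744.
SE = 17.3744·√(1/53 + 1/41) = 3.6136.
With z* = 1.645, margin = 1.645 × 3.6136 = 5.9444.
x̄₁ − x̄₂ = 126 − 118 = 8.0000; interval 8.0000 ± 5.9444 = (2.06, 13.94).

(2.06, 13.94)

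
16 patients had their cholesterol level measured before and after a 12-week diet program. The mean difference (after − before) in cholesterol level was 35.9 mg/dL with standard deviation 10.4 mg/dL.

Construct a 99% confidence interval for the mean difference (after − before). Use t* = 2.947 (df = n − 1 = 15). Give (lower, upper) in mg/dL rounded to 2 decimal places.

Paired design: SE = s_d/√n = 10.4/√16 = 2.6000.
t* = 2.947; margin of error = 2.947 × 2.6000 = 7.6622.
35.9 ± 7.6622 → (28.24, 43.56).

(28.24, 43.56)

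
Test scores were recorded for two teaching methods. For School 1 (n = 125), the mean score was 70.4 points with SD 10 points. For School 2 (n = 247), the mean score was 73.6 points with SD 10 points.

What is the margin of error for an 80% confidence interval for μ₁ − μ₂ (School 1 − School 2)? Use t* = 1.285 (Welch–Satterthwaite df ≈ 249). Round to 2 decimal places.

1.41

Standard errors of each mean: 10/√125 = 0.8944 and 10/√247 = 0.6363.
SE(x̄₁ − x̄₂) = √(0.8944² + 0.6363²) = 1.0976 for independent samples with unequal variances.
With t* = 1.285, the margin is 1.285 × 1.0976 = 1.4104.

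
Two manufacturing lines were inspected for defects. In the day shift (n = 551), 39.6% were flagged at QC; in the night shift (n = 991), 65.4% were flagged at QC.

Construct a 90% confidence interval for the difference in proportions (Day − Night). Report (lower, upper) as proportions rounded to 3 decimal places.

Each SE is √(p̂(1−p̂)/n): √(0.3960·0.6040/551) = 0.02083 and √(0.6540·0.3460/991) = 0.01511.
SE(p̂₁ − p̂₂) = √(SE₁² + SE₂²) = √(0.0004338889 + 0.0002283121) = 0.02573, since the two samples are independent.
At 90% confidence z* = 1.645; margin = 1.645 × 0.02573 = 0.04233.
The difference is 0.3960 − 0.6540 = -0.2580, so the interval is -0.2580 ± 0.04233 = (-0.300, -0.216).

(-0.300, -0.216)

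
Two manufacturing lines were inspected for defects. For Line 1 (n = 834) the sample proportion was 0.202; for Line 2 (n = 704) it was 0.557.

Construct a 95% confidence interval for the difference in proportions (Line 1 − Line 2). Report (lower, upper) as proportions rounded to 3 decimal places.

(-0.401, -0.309)

SE₁ = √(p̂₁(1−p̂₁)/n₁) = √(0.2020·0.7980/834) = 0.01390; SE₂ = √(0.5570·0.4430/704) = 0.01872.
Independent samples: SE of the difference = √(SE₁² + SE₂²) = √(0.00019321 + 0.0003504384) = 0.02332.
z* for 95% confidence is 1.960, so the margin of error is 1.960 × 0.02332 = 0.04571.
Point estimate p̂₁ − p̂₂ = 0.2020 − 0.5570 = -0.3550.
-0.3550 ± 0.04571 → (-0.401, -0.309).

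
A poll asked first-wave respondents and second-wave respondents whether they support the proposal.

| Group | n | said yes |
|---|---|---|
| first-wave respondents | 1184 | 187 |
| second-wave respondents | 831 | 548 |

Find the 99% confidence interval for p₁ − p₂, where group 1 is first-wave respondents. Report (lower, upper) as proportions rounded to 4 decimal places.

Sample proportions: 187/1184 = 0.1579, 548/831 = 0.6594.
Each SE is √(p̂(1−p̂)/n): √(0.1579·0.8421/1184) = 0.01060 and √(0.6594·0.3406/831) = 0.01644.
SE(p̂₁ − p̂₂) = √(SE₁² + SE₂²) = √(0.00011236 + 0.0002702736) = 0.01956, since the two samples are independent.
At 99% confidence z* = 2.576; margin = 2.576 × 0.01956 = 0.05039.
The difference is 0.1579 − 0.6594 = -0.5015, so the interval is -0.5015 ± 0.05039 = (-0.5519, -0.4511).

(-0.5519, -0.4511)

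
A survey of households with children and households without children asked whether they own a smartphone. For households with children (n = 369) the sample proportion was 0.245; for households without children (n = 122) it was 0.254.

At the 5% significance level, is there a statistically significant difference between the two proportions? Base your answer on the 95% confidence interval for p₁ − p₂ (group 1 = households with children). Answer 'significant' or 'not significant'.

The two standard errors are √(0.2450×0.7550/369) = 0.02239 and √(0.2540×0.7460/122) = 0.03941.
Because the samples are independent, SE_diff = √(0.02239² + 0.03941²) = 0.04533.
Using z* = 1.960 for 95%, ME = 1.960 × 0.04533 = 0.08885.
p̂₁ − p̂₂ = -0.0090; interval -0.0090 ± 0.08885 gives (-0.09785, 0.07985).
The interval (-0.09785, 0.07985) contains 0, so the difference is not significant.

not significant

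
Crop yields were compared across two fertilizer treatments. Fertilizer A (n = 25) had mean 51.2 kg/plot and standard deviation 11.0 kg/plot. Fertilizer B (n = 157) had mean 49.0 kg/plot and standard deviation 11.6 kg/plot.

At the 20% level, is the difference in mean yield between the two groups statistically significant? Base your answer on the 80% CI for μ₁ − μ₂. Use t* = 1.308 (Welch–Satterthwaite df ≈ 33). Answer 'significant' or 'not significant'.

not significant

Standard errors of each mean: 11.0/√25 = 2.2000 and 11.6/√157 = 0.9258.
SE(x̄₁ − x̄₂) = √(2.2000² + 0.9258²) = 2.3869 for independent samples with unequal variances.
With t* = 1.308, the margin is 1.308 × 2.3869 = 3.1221.
x̄₁ − x̄₂ = 51.2 − 49.0 = 2.2000; the interval is 2.2000 ± 3.1221 = (-0.9221, 5.3221).
The interval (-0.9221, 5.3221) contains 0, so the difference is not significant.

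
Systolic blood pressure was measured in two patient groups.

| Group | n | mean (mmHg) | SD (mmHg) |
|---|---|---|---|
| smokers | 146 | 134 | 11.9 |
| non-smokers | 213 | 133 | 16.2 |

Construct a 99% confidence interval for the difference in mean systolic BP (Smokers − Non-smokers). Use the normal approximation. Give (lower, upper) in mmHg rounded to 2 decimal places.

(-2.82, 4.82)

Standard errors of each mean: 11.9/√146 = 0.9849 and 16.2/√213 = 1.1100.
SE(x̄₁ − x̄₂) = √(0.9849² + 1.1100²) = 1.4840 for independent samples with unequal variances.
With z* = 2.576, the margin is 2.576 × 1.4840 = 3.8228.
x̄₁ − x̄₂ = 134 − 133 = 1.0000; the interval is 1.0000 ± 3.8228 = (-2.82, 4.82).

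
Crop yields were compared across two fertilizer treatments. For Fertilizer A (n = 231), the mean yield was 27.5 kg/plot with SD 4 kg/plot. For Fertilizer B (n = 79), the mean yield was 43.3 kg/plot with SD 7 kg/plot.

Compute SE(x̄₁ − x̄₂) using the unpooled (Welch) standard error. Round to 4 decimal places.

Standard errors of each mean: 4/√231 = 0.2632 and 7/√79 = 0.7876.
SE(x̄₁ − x̄₂) = √(0.2632² + 0.7876²) = 0.8304 for independent samples with unequal variances.

0.8304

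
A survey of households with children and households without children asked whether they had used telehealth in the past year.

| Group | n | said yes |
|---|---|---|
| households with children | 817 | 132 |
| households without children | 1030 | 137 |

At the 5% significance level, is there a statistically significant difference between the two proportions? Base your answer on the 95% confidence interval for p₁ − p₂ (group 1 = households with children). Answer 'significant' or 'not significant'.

not significant

p̂₁ = 132/817 = 0.1616 and p̂₂ = 137/1030 = 0.1330.
SE₁ = √(p̂₁(1−p̂₁)/n₁) = √(0.1616·0.8384/817) = 0.01288; SE₂ = √(0.1330·0.8670/1030) = 0.01058.
Independent samples: SE of the difference = √(SE₁² + SE₂²) = √(0.0001658944 + 0.0001119364) = 0.01667.
z* for 95% confidence is 1.960, so the margin of error is 1.960 × 0.01667 = 0.03267.
Point estimate p̂₁ − p̂₂ = 0.1616 − 0.1330 = 0.0286.
0.0286 ± 0.03267 → (-0.00407, 0.06127).
The interval (-0.00407, 0.06127) contains 0, so the difference is not significant.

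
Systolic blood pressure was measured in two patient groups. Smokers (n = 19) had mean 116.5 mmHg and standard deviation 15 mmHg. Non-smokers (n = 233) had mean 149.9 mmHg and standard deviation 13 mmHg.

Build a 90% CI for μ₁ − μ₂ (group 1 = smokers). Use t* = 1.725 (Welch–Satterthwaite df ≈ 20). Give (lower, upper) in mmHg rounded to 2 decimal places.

(-39.52, -27.28)

Standard errors of each mean: 15/√19 = 3.4412 and 13/√233 = 0.8517.
SE(x̄₁ − x̄₂) = √(3.4412² + 0.8517²) = 3.5450 for independent samples with unequal variances.
With t* = 1.725, the margin is 1.725 × 3.5450 = 6.1151.
x̄₁ − x̄₂ = 116.5 − 149.9 = -33.4000; the interval is -33.4000 ± 6.1151 = (-39.52, -27.28).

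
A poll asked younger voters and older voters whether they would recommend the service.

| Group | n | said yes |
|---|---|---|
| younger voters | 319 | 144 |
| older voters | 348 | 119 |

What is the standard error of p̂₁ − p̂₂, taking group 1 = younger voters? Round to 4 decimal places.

First, p̂₁ = 144/319 = 0.4514; p̂₂ = 119/348 = 0.3420.
The two standard errors are √(0.4514×0.5486/319) = 0.02786 and √(0.3420×0.6580/348) = 0.02543.
Because the samples are independent, SE_diff = √(0.02786² + 0.02543²) = 0.03772.

0.0377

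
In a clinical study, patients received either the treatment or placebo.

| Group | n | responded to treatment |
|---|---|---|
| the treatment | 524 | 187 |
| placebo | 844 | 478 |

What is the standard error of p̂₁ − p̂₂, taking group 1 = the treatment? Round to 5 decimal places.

p̂₁ = 187/524 = 0.3569 and p̂₂ = 478/844 = 0.5664.
SE₁ = √(p̂₁(1−p̂₁)/n₁) = √(0.3569·0.6431/524) = 0.02093; SE₂ = √(0.5664·0.4336/844) = 0.01706.
Independent samples: SE of the difference = √(SE₁² + SE₂²) = √(0.0004380649 + 0.0002910436) = 0.02700.

0.02700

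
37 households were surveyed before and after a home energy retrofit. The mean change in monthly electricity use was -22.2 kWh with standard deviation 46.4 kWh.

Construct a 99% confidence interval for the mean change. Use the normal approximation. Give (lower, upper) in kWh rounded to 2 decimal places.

This is a matched-pairs design, so SE = s_d/√n = 46.4/√37 = 7.6281.
Margin = 2.576 × 7.6281 = 19.6500; the interval is -22.2 ± 19.6500 = (-41.85, -2.55).

(-41.85, -2.55)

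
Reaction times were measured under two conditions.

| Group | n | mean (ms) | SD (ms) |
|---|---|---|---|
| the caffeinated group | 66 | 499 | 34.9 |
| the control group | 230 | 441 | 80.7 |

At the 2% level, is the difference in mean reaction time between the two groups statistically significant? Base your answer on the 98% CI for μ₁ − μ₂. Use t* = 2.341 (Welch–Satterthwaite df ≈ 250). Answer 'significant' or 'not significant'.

significant

Standard errors of each mean: 34.9/√66 = 4.2959 and 80.7/√230 = 5.3212.
SE(x̄₁ − x̄₂) = √(4.2959² + 5.3212²) = 6.8389 for independent samples with unequal variances.
With t* = 2.341, the margin is 2.341 × 6.8389 = 16.0099.
x̄₁ − x̄₂ = 499 − 441 = 58.0000; the interval is 58.0000 ± 16.0099 = (41.9901, 74.0099).
The interval (41.9901, 74.0099) does not contain 0, so the difference is significant.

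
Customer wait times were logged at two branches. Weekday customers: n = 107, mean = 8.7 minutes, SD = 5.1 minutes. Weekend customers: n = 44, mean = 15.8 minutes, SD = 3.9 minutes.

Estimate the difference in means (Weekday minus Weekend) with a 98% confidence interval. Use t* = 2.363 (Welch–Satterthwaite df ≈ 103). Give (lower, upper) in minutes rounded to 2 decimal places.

(-8.91, -5.29)

SE₁ = s₁/√n₁ = 5.1/√107 = 0.4930; SE₂ = 3.9/√44 = 0.5879.
Independent samples, unequal variances: SE_diff = √(SE₁² + SE₂²) = √(0.243049 + 0.34562641) = 0.7673.
t* = 2.363, so margin of error = 2.363 × 0.7673 = 1.8131.
Difference in means = 8.7 − 15.8 = -7.1000.
-7.1000 ± 1.8131 → (-8.91, -5.29).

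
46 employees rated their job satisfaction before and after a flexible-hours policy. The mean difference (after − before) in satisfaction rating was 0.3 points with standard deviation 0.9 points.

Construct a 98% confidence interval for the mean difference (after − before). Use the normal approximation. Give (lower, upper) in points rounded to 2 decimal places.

(-0.01, 0.61)

Paired design: SE = s_d/√n = 0.9/√46 = 0.1327.
z* = 2.326; margin of error = 2.326 × 0.1327 = 0.3087.
0.3 ± 0.3087 → (-0.01, 0.61).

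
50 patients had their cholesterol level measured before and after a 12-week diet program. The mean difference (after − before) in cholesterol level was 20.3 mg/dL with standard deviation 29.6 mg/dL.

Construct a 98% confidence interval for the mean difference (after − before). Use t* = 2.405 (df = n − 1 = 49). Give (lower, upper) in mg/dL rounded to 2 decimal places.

This is a matched-pairs design, so SE = s_d/√n = 29.6/√50 = 4.1861.
Margin = 2.405 × 4.1861 = 10.0676; the interval is 20.3 ± 10.0676 = (10.23, 30.37).

(10.23, 30.37)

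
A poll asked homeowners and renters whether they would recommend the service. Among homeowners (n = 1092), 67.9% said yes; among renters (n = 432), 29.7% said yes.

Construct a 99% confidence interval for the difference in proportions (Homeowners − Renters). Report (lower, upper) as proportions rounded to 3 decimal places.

Each SE is √(p̂(1−p̂)/n): √(0.6790·0.3210/1092) = 0.01413 and √(0.2970·0.7030/432) = 0.02198.
SE(p̂₁ − p̂₂) = √(SE₁² + SE₂²) = √(0.0001996569 + 0.0004831204) = 0.02613, since the two samples are independent.
At 99% confidence z* = 2.576; margin = 2.576 × 0.02613 = 0.06731.
The difference is 0.6790 − 0.2970 = 0.3820, so the interval is 0.3820 ± 0.06731 = (0.315, 0.449).

(0.315, 0.449)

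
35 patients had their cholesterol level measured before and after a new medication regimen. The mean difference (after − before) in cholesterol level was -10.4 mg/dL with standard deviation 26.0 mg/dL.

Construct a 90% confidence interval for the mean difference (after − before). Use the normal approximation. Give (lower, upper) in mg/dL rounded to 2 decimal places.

This is a matched-pairs design, so SE = s_d/√n = 26.0/√35 = 4.3948.
Margin = 1.645 × 4.3948 = 7.2294; the interval is -10.4 ± 7.2294 = (-17.63, -3.17).

(-17.63, -3.17)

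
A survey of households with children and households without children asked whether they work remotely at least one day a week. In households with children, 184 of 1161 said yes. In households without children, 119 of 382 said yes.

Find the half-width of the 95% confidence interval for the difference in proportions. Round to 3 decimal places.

First, p̂₁ = 184/1161 = 0.1585; p̂₂ = 119/382 = 0.3115.
The two standard errors are √(0.1585×0.8415/1161) = 0.01072 and √(0.3115×0.6885/382) = 0.02369.
Because the samples are independent, SE_diff = √(0.01072² + 0.02369²) = 0.02600.
Using z* = 1.960 for 95%, ME = 1.960 × 0.02600 = 0.05096.

0.051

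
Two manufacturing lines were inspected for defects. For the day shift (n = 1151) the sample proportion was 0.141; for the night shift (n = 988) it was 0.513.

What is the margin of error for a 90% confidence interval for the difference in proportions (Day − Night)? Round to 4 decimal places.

The two standard errors are √(0.1410×0.8590/1151) = 0.01026 and √(0.5130×0.4870/988) = 0.01590.
Because the samples are independent, SE_diff = √(0.01026² + 0.01590²) = 0.01892.
Using z* = 1.645 for 90%, ME = 1.645 × 0.01892 = 0.03112.

0.0311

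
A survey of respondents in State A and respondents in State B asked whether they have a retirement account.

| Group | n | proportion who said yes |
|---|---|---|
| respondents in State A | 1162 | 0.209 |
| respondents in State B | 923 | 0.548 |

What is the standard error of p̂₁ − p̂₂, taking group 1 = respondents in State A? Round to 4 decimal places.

SE₁ = √(p̂₁(1−p̂₁)/n₁) = √(0.2090·0.7910/1162) = 0.01193; SE₂ = √(0.5480·0.4520/923) = 0.01638.
Independent samples: SE of the difference = √(SE₁² + SE₂²) = √(0.0001423249 + 0.0002683044) = 0.02026.

0.0203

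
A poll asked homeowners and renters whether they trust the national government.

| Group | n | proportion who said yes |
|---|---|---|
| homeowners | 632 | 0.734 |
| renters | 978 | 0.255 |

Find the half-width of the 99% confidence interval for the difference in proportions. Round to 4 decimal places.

0.0578

The two standard errors are √(0.7340×0.2660/632) = 0.01758 and √(0.2550×0.7450/978) = 0.01394.
Because the samples are independent, SE_diff = √(0.01758² + 0.01394²) = 0.02244.
Using z* = 2.576 for 99%, ME = 2.576 × 0.02244 = 0.05781.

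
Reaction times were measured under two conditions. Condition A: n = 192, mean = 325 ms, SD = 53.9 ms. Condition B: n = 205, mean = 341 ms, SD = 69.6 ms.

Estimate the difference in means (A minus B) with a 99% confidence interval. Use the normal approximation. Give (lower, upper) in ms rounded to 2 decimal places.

(-32.04, 0.04)

SE₁ = s₁/√n₁ = 53.9/√192 = 3.8899; SE₂ = 69.6/√205 = 4.8611.
Independent samples, unequal variances: SE_diff = √(SE₁² + SE₂²) = √(15.13132201 + 23.63029321) = 6.2259.
z* = 2.576, so margin of error = 2.576 × 6.2259 = 16.0379.
Difference in means = 325 − 341 = -16.0000.
-16.0000 ± 16.0379 → (-32.04, 0.04).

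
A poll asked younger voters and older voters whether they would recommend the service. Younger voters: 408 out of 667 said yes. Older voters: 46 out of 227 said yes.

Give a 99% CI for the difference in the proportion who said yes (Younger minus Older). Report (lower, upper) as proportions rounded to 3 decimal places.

(0.325, 0.493)

Sample proportions: 408/667 = 0.6117, 46/227 = 0.2026.
Each SE is √(p̂(1−p̂)/n): √(0.6117·0.3883/667) = 0.01887 and √(0.2026·0.7974/227) = 0.02668.
SE(p̂₁ − p̂₂) = √(SE₁² + SE₂²) = √(0.0003560769 + 0.0007118224) = 0.03268, since the two samples are independent.
At 99% confidence z* = 2.576; margin = 2.576 × 0.03268 = 0.08418.
The difference is 0.6117 − 0.2026 = 0.4091, so the interval is 0.4091 ± 0.08418 = (0.325, 0.493).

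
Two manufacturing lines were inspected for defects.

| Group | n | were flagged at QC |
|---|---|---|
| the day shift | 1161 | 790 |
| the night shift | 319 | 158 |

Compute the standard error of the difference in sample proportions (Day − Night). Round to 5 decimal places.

0.03116

p̂₁ = 790/1161 = 0.6804 and p̂₂ = 158/319 = 0.4953.
SE₁ = √(p̂₁(1−p̂₁)/n₁) = √(0.6804·0.3196/1161) = 0.01369; SE₂ = √(0.4953·0.5047/319) = 0.02799.
Independent samples: SE of the difference = √(SE₁² + SE₂²) = √(0.0001874161 + 0.0007834401) = 0.03116.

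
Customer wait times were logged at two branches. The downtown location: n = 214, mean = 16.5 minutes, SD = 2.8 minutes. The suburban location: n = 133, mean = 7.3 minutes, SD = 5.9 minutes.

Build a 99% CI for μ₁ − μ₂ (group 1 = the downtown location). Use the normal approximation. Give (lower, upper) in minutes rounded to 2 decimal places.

Per-group SEs: s₁/√n₁ = 2.8/√214 = 0.1914, s₂/√n₂ = 5.9/√133 = 0.5116.
Unpooled SE of the difference: √(0.03663396 + 0.26173456) = 0.5462.
Margin of error = z* · SE = 2.576 × 0.5462 = 1.4070.
x̄₁ − x̄₂ = 16.5 − 7.3 = 9.2000.
CI: 9.2000 ± 1.4070 = (7.79, 10.61).

(7.79, 10.61)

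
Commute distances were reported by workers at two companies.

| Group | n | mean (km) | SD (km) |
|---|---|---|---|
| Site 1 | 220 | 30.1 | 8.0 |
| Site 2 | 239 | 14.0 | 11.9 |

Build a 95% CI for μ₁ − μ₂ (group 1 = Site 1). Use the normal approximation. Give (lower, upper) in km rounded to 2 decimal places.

(14.26, 17.94)

Per-group SEs: s₁/√n₁ = 8.0/√220 = 0.5394, s₂/√n₂ = 11.9/√239 = 0.7697.
Unpooled SE of the difference: √(0.29095236 + 0.59243809) = 0.9399.
Margin of error = z* · SE = 1.960 × 0.9399 = 1.8422.
x̄₁ − x̄₂ = 30.1 − 14.0 = 16.1000.
CI: 16.1000 ± 1.8422 = (14.26, 17.94).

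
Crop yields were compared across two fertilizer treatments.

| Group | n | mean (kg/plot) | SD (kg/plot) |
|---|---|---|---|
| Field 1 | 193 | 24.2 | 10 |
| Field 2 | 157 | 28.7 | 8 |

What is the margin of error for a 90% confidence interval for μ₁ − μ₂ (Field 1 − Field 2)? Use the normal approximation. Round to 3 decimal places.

1.583

SE₁ = s₁/√n₁ = 10/√193 = 0.7198; SE₂ = 8/√157 = 0.6385.
Independent samples, unequal variances: SE_diff = √(SE₁² + SE₂²) = √(0.51811204 + 0.40768225) = 0.9622.
z* = 1.645, so margin of error = 1.645 × 0.9622 = 1.5828.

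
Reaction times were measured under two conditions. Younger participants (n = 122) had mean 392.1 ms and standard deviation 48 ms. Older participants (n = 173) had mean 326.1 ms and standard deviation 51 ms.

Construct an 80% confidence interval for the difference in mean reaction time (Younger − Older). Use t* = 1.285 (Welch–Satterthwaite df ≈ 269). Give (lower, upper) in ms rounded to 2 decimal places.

(58.52, 73.48)

Standard errors of each mean: 48/√122 = 4.3457 and 51/√173 = 3.8775.
SE(x̄₁ − x̄₂) = √(4.3457² + 3.8775²) = 5.8241 for independent samples with unequal variances.
With t* = 1.285, the margin is 1.285 × 5.8241 = 7.4840.
x̄₁ − x̄₂ = 392.1 − 326.1 = 66.0000; the interval is 66.0000 ± 7.4840 = (58.52, 73.48).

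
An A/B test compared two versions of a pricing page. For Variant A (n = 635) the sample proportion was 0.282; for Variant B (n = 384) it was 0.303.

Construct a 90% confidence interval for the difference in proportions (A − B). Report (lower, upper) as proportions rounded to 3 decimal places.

Each SE is √(p̂(1−p̂)/n): √(0.2820·0.7180/635) = 0.01786 and √(0.3030·0.6970/384) = 0.02345.
SE(p̂₁ − p̂₂) = √(SE₁² + SE₂²) = √(0.0003189796 + 0.0005499025) = 0.02948, since the two samples are independent.
At 90% confidence z* = 1.645; margin = 1.645 × 0.02948 = 0.04849.
The difference is 0.2820 − 0.3030 = -0.0210, so the interval is -0.0210 ± 0.04849 = (-0.069, 0.027).

(-0.069, 0.027)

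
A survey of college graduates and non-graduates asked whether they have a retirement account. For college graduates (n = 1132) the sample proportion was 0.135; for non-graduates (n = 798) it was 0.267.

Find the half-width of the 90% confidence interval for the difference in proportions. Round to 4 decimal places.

The two standard errors are √(0.1350×0.8650/1132) = 0.01016 and √(0.2670×0.7330/798) = 0.01566.
Because the samples are independent, SE_diff = √(0.01016² + 0.01566²) = 0.01867.
Using z* = 1.645 for 90%, ME = 1.645 × 0.01867 = 0.03071.

0.0307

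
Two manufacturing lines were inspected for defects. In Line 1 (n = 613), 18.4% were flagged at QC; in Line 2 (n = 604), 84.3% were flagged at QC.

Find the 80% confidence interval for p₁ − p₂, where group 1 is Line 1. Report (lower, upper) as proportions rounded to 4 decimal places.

(-0.6866, -0.6314)

Each SE is √(p̂(1−p̂)/n): √(0.1840·0.8160/613) = 0.01565 and √(0.8430·0.1570/604) = 0.01480.
SE(p̂₁ − p̂₂) = √(SE₁² + SE₂²) = √(0.0002449225 + 0.00021904) = 0.02154, since the two samples are independent.
At 80% confidence z* = 1.282; margin = 1.282 × 0.02154 = 0.02761.
The difference is 0.1840 − 0.8430 = -0.6590, so the interval is -0.6590 ± 0.02761 = (-0.6866, -0.6314).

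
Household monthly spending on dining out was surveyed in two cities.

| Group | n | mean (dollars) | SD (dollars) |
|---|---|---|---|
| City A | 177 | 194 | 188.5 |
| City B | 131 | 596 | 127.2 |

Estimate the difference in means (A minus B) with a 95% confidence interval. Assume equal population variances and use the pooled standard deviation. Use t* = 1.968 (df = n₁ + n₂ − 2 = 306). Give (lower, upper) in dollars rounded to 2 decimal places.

Pooled variance s_p² = [176·188.5² + 130·127.2²] / (177+131−2) = 27310.6379, so s_p = 165.2593.
SE_diff = s_p·√(1/n₁ + 1/n₂) = 165.2593·√(1/177 + 1/131) = 19.0467.
t* = 1.968; margin = 1.968 × 19.0467 = 37.4839.
Difference = 194 − 596 = -402.0000.
-402.0000 ± 37.4839 → (-439.48, -364.52).

(-439.48, -364.52)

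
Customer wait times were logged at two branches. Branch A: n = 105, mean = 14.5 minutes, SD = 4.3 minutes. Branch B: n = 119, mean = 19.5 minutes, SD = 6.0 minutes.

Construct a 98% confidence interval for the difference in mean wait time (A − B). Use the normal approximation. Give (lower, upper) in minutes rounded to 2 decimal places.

(-6.61, -3.39)

Per-group SEs: s₁/√n₁ = 4.3/√105 = 0.4196, s₂/√n₂ = 6.0/√119 = 0.5500.
Unpooled SE of the difference: √(0.17606416 + 0.3025) = 0.6918.
Margin of error = z* · SE = 2.326 × 0.6918 = 1.6091.
x̄₁ − x̄₂ = 14.5 − 19.5 = -5.0000.
CI: -5.0000 ± 1.6091 = (-6.61, -3.39).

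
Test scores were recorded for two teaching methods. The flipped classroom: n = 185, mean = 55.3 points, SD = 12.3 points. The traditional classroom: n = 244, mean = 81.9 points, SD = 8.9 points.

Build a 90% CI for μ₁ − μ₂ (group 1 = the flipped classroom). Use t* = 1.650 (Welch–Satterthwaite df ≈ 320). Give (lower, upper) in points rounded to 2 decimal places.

(-28.36, -24.84)

SE₁ = s₁/√n₁ = 12.3/√185 = 0.9043; SE₂ = 8.9/√244 = 0.5698.
Independent samples, unequal variances: SE_diff = √(SE₁² + SE₂²) = √(0.81775849 + 0.32467204) = 1.0688.
t* = 1.650, so margin of error = 1.650 × 1.0688 = 1.7635.
Difference in means = 55.3 − 81.9 = -26.6000.
-26.6000 ± 1.7635 → (-28.36, -24.84).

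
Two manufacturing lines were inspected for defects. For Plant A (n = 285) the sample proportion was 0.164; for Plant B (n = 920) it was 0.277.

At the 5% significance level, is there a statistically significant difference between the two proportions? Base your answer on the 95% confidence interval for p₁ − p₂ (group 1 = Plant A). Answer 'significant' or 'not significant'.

significant

Each SE is √(p̂(1−p̂)/n): √(0.1640·0.8360/285) = 0.02193 and √(0.2770·0.7230/920) = 0.01475.
SE(p̂₁ − p̂₂) = √(SE₁² + SE₂²) = √(0.0004809249 + 0.0002175625) = 0.02643, since the two samples are independent.
At 95% confidence z* = 1.960; margin = 1.960 × 0.02643 = 0.05180.
The difference is 0.1640 − 0.2770 = -0.1130, so the interval is -0.1130 ± 0.05180 = (-0.16480, -0.06120).
The interval (-0.16480, -0.06120) does not contain 0, so the difference is significant.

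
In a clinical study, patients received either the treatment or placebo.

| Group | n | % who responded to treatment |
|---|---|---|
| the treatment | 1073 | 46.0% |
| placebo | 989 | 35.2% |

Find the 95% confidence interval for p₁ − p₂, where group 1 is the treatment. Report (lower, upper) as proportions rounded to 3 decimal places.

(0.066, 0.150)

The two standard errors are √(0.4600×0.5400/1073) = 0.01522 and √(0.3520×0.6480/989) = 0.01519.
Because the samples are independent, SE_diff = √(0.01522² + 0.01519²) = 0.02150.
Using z* = 1.960 for 95%, ME = 1.960 × 0.02150 = 0.04214.
p̂₁ − p̂₂ = 0.1080; interval 0.1080 ± 0.04214 gives (0.066, 0.150).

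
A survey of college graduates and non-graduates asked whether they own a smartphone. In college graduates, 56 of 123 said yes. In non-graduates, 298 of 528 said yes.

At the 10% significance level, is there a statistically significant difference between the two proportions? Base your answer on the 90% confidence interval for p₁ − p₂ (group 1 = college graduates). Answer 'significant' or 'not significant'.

First, p̂₁ = 56/123 = 0.4553; p̂₂ = 298/528 = 0.5644.
The two standard errors are √(0.4553×0.5447/123) = 0.04490 and √(0.5644×0.4356/528) = 0.02158.
Because the samples are independent, SE_diff = √(0.04490² + 0.02158²) = 0.04982.
Using z* = 1.645 for 90%, ME = 1.645 × 0.04982 = 0.08195.
p̂₁ − p̂₂ = -0.1091; interval -0.1091 ± 0.08195 gives (-0.19105, -0.02715).
The interval (-0.19105, -0.02715) does not contain 0, so the difference is significant.

significant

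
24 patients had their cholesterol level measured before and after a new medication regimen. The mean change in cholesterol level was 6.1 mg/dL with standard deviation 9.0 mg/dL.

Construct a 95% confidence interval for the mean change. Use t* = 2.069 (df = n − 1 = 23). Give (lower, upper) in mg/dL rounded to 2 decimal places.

This is a matched-pairs design, so SE = s_d/√n = 9.0/√24 = 1.8371.
Margin = 2.069 × 1.8371 = 3.8010; the interval is 6.1 ± 3.8010 = (2.30, 9.90).

(2.30, 9.90)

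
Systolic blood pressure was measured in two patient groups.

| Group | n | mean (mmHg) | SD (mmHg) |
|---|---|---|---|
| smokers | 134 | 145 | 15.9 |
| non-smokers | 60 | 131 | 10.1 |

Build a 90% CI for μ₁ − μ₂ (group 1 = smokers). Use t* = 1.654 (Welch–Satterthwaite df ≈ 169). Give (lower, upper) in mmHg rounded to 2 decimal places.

SE₁ = s₁/√n₁ = 15.9/√134 = 1.3736; SE₂ = 10.1/√60 = 1.3039.
Independent samples, unequal variances: SE_diff = √(SE₁² + SE₂²) = √(1.88677696 + 1.70015521) = 1.8939.
t* = 1.654, so margin of error = 1.654 × 1.8939 = 3.1325.
Difference in means = 145 − 131 = 14.0000.
14.0000 ± 3.1325 → (10.87, 17.13).

(10.87, 17.13)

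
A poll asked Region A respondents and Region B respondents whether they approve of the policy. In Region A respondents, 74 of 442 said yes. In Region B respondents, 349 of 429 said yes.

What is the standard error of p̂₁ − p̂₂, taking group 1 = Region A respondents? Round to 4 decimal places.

Sample proportions: 74/442 = 0.1674, 349/429 = 0.8135.
Each SE is √(p̂(1−p̂)/n): √(0.1674·0.8326/442) = 0.01776 and √(0.8135·0.1865/429) = 0.01881.
SE(p̂₁ − p̂₂) = √(SE₁² + SE₂²) = √(0.0003154176 + 0.0003538161) = 0.02587, since the two samples are independent.

0.0259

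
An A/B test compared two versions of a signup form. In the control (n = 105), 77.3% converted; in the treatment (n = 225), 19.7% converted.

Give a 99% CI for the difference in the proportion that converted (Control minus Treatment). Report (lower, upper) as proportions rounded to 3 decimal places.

(0.450, 0.702)

SE₁ = √(p̂₁(1−p̂₁)/n₁) = √(0.7730·0.2270/105) = 0.04088; SE₂ = √(0.1970·0.8030/225) = 0.02652.
Independent samples: SE of the difference = √(SE₁² + SE₂²) = √(0.0016711744 + 0.0007033104) = 0.04873.
z* for 99% confidence is 2.576, so the margin of error is 2.576 × 0.04873 = 0.12553.
Point estimate p̂₁ − p̂₂ = 0.7730 − 0.1970 = 0.5760.
0.5760 ± 0.12553 → (0.450, 0.702).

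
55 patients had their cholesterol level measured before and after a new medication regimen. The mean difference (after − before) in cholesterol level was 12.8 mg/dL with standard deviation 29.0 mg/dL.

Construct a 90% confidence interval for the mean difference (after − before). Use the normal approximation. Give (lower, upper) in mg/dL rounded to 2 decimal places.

(6.37, 19.23)

This is a matched-pairs design, so SE = s_d/√n = 29.0/√55 = 3.9104.
Margin = 1.645 × 3.9104 = 6.4326; the interval is 12.8 ± 6.4326 = (6.37, 19.23).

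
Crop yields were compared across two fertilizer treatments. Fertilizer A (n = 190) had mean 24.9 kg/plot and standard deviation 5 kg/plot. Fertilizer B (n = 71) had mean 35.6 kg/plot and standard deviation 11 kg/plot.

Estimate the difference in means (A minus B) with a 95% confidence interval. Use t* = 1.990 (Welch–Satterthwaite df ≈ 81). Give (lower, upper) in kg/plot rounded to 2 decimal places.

(-13.40, -8.00)

Standard errors of each mean: 5/√190 = 0.3627 and 11/√71 = 1.3055.
SE(x̄₁ − x̄₂) = √(0.3627² + 1.3055²) = 1.3549 for independent samples with unequal variances.
With t* = 1.990, the margin is 1.990 × 1.3549 = 2.6963.
x̄₁ − x̄₂ = 24.9 − 35.6 = -10.7000; the interval is -10.7000 ± 2.6963 = (-13.40, -8.00).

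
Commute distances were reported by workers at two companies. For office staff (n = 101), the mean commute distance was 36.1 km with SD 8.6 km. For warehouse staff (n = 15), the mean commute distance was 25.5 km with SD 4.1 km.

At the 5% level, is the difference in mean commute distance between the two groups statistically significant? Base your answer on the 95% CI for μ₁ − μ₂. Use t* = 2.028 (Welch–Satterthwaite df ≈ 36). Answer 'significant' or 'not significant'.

significant

SE₁ = s₁/√n₁ = 8.6/√101 = 0.8557; SE₂ = 4.1/√15 = 1.0586.
Independent samples, unequal variances: SE_diff = √(SE₁² + SE₂²) = √(0.73222249 + 1.12063396) = 1.3612.
t* = 2.028, so margin of error = 2.028 × 1.3612 = 2.7605.
Difference in means = 36.1 − 25.5 = 10.6000.
10.6000 ± 2.7605 → (7.8395, 13.3605).
The interval (7.8395, 13.3605) does not contain 0, so the difference is significant.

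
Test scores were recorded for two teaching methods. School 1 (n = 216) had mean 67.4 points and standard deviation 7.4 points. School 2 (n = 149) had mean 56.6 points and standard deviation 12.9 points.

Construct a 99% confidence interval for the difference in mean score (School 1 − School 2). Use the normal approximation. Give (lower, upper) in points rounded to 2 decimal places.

(7.78, 13.82)

SE₁ = s₁/√n₁ = 7.4/√216 = 0.5035; SE₂ = 12.9/√149 = 1.0568.
Independent samples, unequal variances: SE_diff = √(SE₁² + SE₂²) = √(0.25351225 + 1.11682624) = 1.1706.
z* = 2.576, so margin of error = 2.576 × 1.1706 = 3.0155.
Difference in means = 67.4 − 56.6 = 10.8000.
10.8000 ± 3.0155 → (7.78, 13.82).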